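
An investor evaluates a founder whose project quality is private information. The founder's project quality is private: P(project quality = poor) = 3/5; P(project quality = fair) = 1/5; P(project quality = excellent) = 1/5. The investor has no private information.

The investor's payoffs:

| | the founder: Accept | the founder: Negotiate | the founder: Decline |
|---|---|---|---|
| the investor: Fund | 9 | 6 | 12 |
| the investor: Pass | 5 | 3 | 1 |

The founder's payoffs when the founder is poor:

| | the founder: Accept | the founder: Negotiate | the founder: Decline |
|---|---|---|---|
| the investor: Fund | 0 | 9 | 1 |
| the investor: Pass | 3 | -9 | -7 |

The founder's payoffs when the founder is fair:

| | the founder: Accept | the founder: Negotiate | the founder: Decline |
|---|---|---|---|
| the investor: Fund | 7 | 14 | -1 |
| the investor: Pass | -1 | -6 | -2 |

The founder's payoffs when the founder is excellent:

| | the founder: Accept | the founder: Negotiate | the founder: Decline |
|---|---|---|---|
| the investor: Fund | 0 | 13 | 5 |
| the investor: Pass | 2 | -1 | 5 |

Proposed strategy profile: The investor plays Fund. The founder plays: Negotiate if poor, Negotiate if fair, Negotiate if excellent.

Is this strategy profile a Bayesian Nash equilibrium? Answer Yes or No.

The investor plays Fund: E[Fund] = 3/5·(6) + 1/5·(6) + 1/5·(6) = 6; E[Pass] = 3. Best-responding. ✓
The founder (project quality poor), facing Fund: Accept gives 0, Negotiate gives 9, Decline gives 1. Proposed Negotiate is best. ✓
The founder (project quality fair), facing Fund: Accept gives 7, Negotiate gives 14, Decline gives -1. Proposed Negotiate is best. ✓
The founder (project quality excellent), facing Fund: Accept gives 0, Negotiate gives 13, Decline gives 5. Proposed Negotiate is best. ✓

Yes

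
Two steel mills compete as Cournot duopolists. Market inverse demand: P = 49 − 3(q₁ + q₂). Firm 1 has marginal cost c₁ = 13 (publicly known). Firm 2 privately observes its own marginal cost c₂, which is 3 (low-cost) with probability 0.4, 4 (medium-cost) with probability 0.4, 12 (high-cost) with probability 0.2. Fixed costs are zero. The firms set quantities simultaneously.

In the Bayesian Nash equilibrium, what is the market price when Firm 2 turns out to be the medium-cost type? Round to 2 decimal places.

21.80

Firm 2 with cost c maximizes (49 − 3(q₁+q₂) − c)·q₂, giving q₂(c) = (49 − c − 3q₁)/6.
E[c₂] = 0.4·3 + 0.4·4 + 0.2·12 = 5.2
Firm 1's FOC against E[q₂] yields q₁ = (49 − 2·13 + E[c₂])/9 = (49 − 26 + 5.2)/9 = 3.13333.
q₂(medium-cost) = 5.93333, so P = 49 − 3·(3.13333 + 5.93333) = 21.8.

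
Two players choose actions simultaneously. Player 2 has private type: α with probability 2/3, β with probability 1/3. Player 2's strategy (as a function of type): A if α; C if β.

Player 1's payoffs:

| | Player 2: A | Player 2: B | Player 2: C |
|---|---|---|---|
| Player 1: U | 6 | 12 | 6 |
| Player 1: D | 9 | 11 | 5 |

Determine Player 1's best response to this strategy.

D

E[U] = 2/3·(6) + 1/3·(6) = 6
E[D] = 2/3·(9) + 1/3·(5) = 23/3
Best response: D (23/3 is the largest).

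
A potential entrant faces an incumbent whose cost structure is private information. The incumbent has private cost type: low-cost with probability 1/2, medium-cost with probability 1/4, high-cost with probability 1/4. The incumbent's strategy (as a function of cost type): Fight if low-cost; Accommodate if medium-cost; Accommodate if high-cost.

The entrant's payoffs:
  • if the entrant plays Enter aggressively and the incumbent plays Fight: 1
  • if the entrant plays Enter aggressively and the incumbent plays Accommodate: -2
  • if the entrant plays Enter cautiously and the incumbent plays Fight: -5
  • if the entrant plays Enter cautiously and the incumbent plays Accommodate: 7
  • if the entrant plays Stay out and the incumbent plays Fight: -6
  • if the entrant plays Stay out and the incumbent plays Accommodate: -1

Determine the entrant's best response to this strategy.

Enter cautiously

E[Enter aggressively] = 1/2·(1) + 1/4·(-2) + 1/4·(-2) = -1/2
E[Enter cautiously] = 1/2·(-5) + 1/4·(7) + 1/4·(7) = 1
E[Stay out] = 1/2·(-6) + 1/4·(-1) + 1/4·(-1) = -7/2
Best response: Enter cautiously (1 is the largest).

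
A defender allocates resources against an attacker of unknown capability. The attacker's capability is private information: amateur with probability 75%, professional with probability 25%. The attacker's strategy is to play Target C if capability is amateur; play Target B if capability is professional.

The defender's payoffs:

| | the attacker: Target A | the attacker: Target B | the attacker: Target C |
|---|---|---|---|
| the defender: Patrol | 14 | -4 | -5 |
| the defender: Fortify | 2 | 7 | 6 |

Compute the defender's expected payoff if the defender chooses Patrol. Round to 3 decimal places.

-4.750

E[Patrol] = 0.75·(-5) + 0.25·(-4) = (-3.75) + (-1) = -4.75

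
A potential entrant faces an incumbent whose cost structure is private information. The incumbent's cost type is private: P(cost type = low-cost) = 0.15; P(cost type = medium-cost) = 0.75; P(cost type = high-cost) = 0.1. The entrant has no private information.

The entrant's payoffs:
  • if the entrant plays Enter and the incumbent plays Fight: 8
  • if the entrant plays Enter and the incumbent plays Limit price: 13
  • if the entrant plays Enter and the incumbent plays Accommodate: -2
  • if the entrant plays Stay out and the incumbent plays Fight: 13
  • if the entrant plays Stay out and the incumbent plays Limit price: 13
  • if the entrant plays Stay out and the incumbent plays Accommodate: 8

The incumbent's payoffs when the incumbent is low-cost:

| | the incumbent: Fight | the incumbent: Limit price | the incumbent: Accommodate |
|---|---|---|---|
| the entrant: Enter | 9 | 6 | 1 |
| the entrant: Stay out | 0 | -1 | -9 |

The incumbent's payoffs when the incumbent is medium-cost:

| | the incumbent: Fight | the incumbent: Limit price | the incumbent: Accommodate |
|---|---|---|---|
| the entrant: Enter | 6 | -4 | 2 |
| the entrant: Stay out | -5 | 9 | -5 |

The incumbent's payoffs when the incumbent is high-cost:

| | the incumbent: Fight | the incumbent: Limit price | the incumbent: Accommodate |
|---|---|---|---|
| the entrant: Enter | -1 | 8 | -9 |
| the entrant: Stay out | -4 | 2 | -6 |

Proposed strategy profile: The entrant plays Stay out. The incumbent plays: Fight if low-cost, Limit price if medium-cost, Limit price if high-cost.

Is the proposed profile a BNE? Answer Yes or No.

The entrant plays Stay out: E[Stay out] = 0.15·(13) + 0.75·(13) + 0.1·(13) = 13; E[Enter] = 12.25. Best-responding. ✓
The incumbent (cost type low-cost), facing Stay out: Fight gives 0, Limit price gives -1, Accommodate gives -9. Proposed Fight is best. ✓
The incumbent (cost type medium-cost), facing Stay out: Fight gives -5, Limit price gives 9, Accommodate gives -5. Proposed Limit price is best. ✓
The incumbent (cost type high-cost), facing Stay out: Fight gives -4, Limit price gives 2, Accommodate gives -6. Proposed Limit price is best. ✓

Yes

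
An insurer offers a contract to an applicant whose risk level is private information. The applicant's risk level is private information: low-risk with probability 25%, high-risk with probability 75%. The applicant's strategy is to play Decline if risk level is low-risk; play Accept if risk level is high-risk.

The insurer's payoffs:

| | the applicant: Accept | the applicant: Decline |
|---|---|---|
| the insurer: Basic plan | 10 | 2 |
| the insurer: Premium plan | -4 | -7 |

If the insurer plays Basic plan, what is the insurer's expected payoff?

8

E[Basic plan] = 0.25·2 + 0.75·10 = 0.5 + 7.5 = 8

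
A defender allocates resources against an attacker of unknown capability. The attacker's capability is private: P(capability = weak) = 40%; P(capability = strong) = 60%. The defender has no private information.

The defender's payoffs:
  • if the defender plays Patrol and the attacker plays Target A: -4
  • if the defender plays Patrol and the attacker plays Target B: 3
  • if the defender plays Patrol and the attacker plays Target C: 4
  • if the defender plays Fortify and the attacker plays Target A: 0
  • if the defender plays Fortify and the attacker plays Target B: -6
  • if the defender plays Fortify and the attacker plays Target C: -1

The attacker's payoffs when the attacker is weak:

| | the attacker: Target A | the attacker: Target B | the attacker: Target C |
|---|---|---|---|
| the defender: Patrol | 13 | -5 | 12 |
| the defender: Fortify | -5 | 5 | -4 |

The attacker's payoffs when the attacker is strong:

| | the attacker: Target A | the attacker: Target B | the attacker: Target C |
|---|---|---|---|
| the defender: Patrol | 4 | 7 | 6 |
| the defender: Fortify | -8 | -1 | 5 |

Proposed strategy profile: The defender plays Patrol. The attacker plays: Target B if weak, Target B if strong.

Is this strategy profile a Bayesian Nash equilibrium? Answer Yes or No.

The defender plays Patrol: E[Patrol] = 0.4·(3) + 0.6·(3) = 3; E[Fortify] = -6. Best-responding. ✓
The attacker (capability weak), facing Patrol: Target A gives 13, Target B gives -5, Target C gives 12. Proposed Target B is not best — profitable deviation exists. ✗
The attacker (capability strong), facing Patrol: Target A gives 4, Target B gives 7, Target C gives 6. Proposed Target B is best. ✓

No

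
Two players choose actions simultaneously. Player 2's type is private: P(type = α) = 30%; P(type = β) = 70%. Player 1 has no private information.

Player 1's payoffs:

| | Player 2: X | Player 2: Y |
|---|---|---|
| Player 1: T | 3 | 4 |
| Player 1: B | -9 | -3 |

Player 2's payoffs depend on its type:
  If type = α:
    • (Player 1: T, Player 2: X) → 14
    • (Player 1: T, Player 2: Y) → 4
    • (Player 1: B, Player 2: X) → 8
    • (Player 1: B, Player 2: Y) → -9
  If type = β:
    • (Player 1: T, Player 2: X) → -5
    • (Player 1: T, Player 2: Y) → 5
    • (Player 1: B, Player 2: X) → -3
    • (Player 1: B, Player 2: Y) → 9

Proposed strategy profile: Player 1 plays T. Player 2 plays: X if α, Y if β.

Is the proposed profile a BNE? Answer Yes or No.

Yes

Player 1 plays T: E[T] = 0.3·(3) + 0.7·(4) = 3.7; E[B] = -4.8. Best-responding. ✓
Player 2 (type α), facing T: X gives 14, Y gives 4. Proposed X is best. ✓
Player 2 (type β), facing T: X gives -5, Y gives 5. Proposed Y is best. ✓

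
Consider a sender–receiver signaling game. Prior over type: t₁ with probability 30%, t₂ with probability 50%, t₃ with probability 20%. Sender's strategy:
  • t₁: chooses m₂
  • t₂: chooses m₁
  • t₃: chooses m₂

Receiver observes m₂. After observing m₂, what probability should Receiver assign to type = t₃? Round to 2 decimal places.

0.40

P(m₂) = 0.3·1 + 0.5·0 + 0.2·1 = 0.5
P(t₃ | m₂) = (0.2·1) / 0.5 = 0.2 / 0.5 = 0.4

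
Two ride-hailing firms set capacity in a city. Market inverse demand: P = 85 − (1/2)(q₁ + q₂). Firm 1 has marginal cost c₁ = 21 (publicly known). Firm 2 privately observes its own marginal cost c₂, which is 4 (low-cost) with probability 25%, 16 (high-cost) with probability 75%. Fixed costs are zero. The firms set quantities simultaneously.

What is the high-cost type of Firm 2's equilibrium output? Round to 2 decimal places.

50.33

Each type of Firm 2 best-responds to q₁; Firm 1 best-responds to the expected q₂ over Firm 2's types.
Firm 2 with cost c maximizes (85 − (1/2)(q₁+q₂) − c)·q₂, giving q₂(c) = (85 − c − (1/2)q₁).
E[c₂] = 0.25·4 + 0.75·16 = 13
Firm 1's FOC against E[q₂] yields q₁ = (85 − 2·21 + E[c₂])/(3/2) = (85 − 42 + 13)/(3/2) = 37.3333.
q₂(high-cost) = (85 − 16 − (1/2)·37.3333) = 50.3333.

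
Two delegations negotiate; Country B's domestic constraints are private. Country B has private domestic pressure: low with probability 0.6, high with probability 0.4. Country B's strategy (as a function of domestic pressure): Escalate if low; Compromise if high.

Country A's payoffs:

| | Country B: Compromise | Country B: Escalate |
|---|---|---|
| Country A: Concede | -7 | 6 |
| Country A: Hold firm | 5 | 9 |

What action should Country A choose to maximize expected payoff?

Hold firm

E[Concede] = 0.6·(6) + 0.4·(-7) = 0.8
E[Hold firm] = 0.6·(9) + 0.4·(5) = 7.4
Best response: Hold firm (7.4 is the largest).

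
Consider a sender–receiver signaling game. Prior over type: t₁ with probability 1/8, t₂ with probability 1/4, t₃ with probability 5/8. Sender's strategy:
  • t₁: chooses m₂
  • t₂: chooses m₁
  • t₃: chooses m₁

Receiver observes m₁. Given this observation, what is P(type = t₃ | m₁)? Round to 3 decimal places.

Apply Bayes' rule using the sender's strategy as the likelihood.
P(m₁) = (1/8)·0 + (1/4)·1 + (5/8)·1 = 7/8
P(t₃ | m₁) = ((5/8)·1) / (7/8) = (5/8) / (7/8) = 5/7

0.714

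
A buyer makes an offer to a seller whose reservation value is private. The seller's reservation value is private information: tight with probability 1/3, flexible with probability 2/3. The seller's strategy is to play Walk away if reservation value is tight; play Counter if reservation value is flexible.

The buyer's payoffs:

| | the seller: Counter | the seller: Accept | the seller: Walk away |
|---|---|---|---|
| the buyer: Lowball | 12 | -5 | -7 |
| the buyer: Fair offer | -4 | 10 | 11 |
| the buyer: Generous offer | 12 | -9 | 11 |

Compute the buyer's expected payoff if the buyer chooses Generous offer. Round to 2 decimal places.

E[Generous offer] = 1/3·11 + 2/3·12 = 11/3 + 8 = 35/3

11.67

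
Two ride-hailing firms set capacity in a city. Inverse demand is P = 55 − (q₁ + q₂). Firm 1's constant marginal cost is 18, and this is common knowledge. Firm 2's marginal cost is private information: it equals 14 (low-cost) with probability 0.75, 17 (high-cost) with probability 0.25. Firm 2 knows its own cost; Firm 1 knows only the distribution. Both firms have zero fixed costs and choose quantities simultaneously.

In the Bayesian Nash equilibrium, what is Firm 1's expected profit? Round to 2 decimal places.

126.56

Type-c best response for Firm 2: q₂(c) = (55 − c)/2 − q₁/2.
Firm 1 maximizes expected profit; its first-order condition is 55 − 2q₁ − E[q₂] − 18 = 0.
Substituting E[q₂] and solving: E[c₂] = 14.75, so q₁ = (55 − 2·18 + 14.75)/3 = 11.25.
E[P] = 55 − (q₁ + E[q₂]) = 29.25; Firm 1's expected profit = (E[P] − 18)·q₁ = (29.25 − 18)·11.25 = 126.562.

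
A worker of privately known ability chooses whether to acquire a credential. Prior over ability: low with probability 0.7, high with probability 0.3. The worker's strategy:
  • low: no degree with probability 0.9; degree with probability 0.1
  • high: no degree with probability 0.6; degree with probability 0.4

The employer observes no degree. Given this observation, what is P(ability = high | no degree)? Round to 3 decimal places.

P(no degree) = 0.7·0.9 + 0.3·0.6 = 0.81
P(high | no degree) = (0.3·0.6) / 0.81 = 0.18 / 0.81 = 0.222222

0.222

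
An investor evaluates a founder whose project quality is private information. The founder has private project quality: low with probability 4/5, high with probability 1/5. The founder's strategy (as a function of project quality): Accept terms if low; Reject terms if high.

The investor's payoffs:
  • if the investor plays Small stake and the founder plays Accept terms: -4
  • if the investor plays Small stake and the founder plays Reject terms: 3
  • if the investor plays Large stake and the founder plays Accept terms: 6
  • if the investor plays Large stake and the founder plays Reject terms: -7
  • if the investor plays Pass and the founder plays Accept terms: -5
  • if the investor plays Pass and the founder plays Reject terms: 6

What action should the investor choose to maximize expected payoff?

Large stake

Compute the investor's expected payoff for each action, taking the expectation over the founder's type.
E[Small stake] = 4/5·(-4) + 1/5·(3) = -13/5
E[Large stake] = 4/5·(6) + 1/5·(-7) = 17/5
E[Pass] = 4/5·(-5) + 1/5·(6) = -14/5
Best response: Large stake (17/5 is the largest).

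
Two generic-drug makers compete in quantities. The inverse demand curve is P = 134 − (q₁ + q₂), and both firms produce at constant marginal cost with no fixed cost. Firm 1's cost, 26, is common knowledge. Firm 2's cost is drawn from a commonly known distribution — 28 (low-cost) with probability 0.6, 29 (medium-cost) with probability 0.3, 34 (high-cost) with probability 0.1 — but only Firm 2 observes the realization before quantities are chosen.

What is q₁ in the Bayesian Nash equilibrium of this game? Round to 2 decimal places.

Type-c best response for Firm 2: q₂(c) = (134 − c)/2 − q₁/2.
Firm 1 maximizes expected profit; its first-order condition is 134 − 2q₁ − E[q₂] − 26 = 0.
Substituting E[q₂] and solving: E[c₂] = 28.9, so q₁ = (134 − 2·26 + 28.9)/3 = 36.9667.

36.97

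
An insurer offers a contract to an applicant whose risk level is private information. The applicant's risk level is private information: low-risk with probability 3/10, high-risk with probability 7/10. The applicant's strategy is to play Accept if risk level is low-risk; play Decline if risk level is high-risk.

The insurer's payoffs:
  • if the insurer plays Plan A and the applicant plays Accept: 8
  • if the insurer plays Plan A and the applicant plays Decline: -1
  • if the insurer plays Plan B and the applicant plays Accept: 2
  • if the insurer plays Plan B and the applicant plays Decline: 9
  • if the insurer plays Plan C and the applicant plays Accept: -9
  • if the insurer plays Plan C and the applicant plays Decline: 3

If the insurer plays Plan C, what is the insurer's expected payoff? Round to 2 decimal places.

E[Plan C] = 3/10·(-9) + 7/10·3 = (-27/10) + 21/10 = -3/5

-0.60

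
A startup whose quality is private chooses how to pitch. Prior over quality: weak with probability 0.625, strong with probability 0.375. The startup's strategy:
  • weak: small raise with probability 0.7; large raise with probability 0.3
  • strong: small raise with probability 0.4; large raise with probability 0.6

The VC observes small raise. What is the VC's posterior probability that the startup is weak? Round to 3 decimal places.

0.745

Apply Bayes' rule using the sender's strategy as the likelihood.
P(small raise) = 0.625·0.7 + 0.375·0.4 = 0.5875
P(weak | small raise) = (0.625·0.7) / 0.5875 = 0.4375 / 0.5875 = 0.744681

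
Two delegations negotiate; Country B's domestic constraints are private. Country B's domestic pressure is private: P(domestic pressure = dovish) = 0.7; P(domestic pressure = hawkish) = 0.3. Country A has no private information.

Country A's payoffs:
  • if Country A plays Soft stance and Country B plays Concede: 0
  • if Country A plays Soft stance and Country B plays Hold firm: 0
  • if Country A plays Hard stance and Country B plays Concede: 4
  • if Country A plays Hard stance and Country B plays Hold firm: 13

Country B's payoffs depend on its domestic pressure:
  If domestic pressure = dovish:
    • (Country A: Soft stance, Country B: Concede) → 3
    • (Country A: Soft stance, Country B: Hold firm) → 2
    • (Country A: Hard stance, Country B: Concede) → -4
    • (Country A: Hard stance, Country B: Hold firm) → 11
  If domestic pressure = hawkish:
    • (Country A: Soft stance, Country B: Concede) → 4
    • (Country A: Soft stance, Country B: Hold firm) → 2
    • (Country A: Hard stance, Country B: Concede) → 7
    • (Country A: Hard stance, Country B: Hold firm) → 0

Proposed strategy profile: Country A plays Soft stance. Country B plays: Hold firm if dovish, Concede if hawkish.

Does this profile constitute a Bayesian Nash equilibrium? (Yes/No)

No

Country A plays Soft stance: E[Soft stance] = 0.7·(0) + 0.3·(0) = 0; E[Hard stance] = 10.3. Not best-responding. ✗
Country B (domestic pressure dovish), facing Soft stance: Concede gives 3, Hold firm gives 2. Proposed Hold firm is not best — profitable deviation exists. ✗
Country B (domestic pressure hawkish), facing Soft stance: Concede gives 4, Hold firm gives 2. Proposed Concede is best. ✓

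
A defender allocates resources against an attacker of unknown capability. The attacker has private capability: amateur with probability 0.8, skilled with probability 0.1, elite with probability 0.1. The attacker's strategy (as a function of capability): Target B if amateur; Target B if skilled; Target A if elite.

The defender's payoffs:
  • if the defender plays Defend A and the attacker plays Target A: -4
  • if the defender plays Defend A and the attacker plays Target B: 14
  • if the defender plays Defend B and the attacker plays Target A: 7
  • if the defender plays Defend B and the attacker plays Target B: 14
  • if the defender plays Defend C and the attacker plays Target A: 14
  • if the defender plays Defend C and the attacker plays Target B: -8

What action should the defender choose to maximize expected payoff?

Defend B

E[Defend A] = 0.8·(14) + 0.1·(14) + 0.1·(-4) = 12.2
E[Defend B] = 0.8·(14) + 0.1·(14) + 0.1·(7) = 13.3
E[Defend C] = 0.8·(-8) + 0.1·(-8) + 0.1·(14) = -5.8
Best response: Defend B (13.3 is the largest).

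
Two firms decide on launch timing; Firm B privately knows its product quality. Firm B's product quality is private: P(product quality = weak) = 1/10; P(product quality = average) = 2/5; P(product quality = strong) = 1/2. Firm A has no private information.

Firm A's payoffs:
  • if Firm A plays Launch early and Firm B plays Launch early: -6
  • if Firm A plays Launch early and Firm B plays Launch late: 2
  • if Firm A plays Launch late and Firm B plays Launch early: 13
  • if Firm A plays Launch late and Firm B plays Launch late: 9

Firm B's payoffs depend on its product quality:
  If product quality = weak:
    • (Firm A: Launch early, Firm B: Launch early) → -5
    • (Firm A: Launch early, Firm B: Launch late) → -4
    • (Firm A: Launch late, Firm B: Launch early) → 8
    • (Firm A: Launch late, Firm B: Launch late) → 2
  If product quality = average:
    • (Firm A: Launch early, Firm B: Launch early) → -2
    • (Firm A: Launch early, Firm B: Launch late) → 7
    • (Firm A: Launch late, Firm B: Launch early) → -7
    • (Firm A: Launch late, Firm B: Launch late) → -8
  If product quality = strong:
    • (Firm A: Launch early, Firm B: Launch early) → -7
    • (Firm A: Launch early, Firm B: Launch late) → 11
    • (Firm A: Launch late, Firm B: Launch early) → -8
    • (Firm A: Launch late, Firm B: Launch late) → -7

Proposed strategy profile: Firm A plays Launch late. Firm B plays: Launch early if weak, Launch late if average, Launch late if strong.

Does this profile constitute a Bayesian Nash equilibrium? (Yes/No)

No

Firm A plays Launch late: E[Launch late] = 1/10·(13) + 2/5·(9) + 1/2·(9) = 47/5; E[Launch early] = 6/5. Best-responding. ✓
Firm B (product quality weak), facing Launch late: Launch early gives 8, Launch late gives 2. Proposed Launch early is best. ✓
Firm B (product quality average), facing Launch late: Launch early gives -7, Launch late gives -8. Proposed Launch late is not best — profitable deviation exists. ✗
Firm B (product quality strong), facing Launch late: Launch early gives -8, Launch late gives -7. Proposed Launch late is best. ✓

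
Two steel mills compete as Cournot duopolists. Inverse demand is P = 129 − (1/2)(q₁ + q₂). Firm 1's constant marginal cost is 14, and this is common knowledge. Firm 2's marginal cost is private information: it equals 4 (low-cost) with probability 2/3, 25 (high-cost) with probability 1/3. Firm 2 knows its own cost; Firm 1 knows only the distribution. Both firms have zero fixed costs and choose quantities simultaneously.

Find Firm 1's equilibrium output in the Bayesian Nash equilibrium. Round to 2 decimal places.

74.67

Type-c best response for Firm 2: q₂(c) = (129 − c) − q₁/2.
Firm 1 maximizes expected profit; its first-order condition is 129 − q₁ − (1/2)E[q₂] − 14 = 0.
Substituting E[q₂] and solving: E[c₂] = 11, so q₁ = (129 − 2·14 + 11)/(3/2) = 74.6667.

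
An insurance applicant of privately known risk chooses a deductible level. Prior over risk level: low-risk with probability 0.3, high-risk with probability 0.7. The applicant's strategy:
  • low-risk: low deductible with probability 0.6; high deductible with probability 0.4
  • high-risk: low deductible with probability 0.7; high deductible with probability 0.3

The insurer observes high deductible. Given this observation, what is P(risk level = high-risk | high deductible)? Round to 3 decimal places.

0.636

P(high deductible) = 0.3·0.4 + 0.7·0.3 = 0.33
P(high-risk | high deductible) = (0.7·0.3) / 0.33 = 0.21 / 0.33 = 0.636364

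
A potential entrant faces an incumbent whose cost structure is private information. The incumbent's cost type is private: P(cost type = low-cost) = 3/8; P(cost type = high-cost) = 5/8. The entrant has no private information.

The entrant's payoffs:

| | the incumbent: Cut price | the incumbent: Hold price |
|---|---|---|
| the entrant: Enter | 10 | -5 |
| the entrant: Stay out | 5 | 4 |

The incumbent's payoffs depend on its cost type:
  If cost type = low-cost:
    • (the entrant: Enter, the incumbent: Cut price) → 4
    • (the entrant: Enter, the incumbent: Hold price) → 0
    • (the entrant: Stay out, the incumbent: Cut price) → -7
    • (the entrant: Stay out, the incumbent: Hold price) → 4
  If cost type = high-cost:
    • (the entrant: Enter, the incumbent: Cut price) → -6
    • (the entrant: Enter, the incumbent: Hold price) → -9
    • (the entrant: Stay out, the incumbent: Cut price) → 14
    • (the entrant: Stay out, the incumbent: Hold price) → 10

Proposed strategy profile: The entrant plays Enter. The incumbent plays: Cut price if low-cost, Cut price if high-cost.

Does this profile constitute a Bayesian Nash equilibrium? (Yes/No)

A profile is a BNE iff every type of every player is best-responding given beliefs about the other side.
The entrant plays Enter: E[Enter] = 3/8·(10) + 5/8·(10) = 10; E[Stay out] = 5. Best-responding. ✓
The incumbent (cost type low-cost), facing Enter: Cut price gives 4, Hold price gives 0. Proposed Cut price is best. ✓
The incumbent (cost type high-cost), facing Enter: Cut price gives -6, Hold price gives -9. Proposed Cut price is best. ✓

Yes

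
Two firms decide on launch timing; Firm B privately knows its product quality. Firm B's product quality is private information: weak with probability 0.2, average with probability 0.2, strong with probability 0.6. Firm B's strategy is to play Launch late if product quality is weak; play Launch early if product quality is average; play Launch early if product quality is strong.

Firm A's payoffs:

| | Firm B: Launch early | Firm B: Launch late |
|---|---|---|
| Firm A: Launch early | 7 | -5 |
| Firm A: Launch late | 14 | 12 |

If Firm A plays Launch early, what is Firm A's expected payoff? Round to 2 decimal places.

Take the expectation over Firm B's product quality, weighting each type's action by its prior probability.
E[Launch early] = 0.2·(-5) + 0.2·7 + 0.6·7 = (-1) + 1.4 + 4.2 = 4.6

4.60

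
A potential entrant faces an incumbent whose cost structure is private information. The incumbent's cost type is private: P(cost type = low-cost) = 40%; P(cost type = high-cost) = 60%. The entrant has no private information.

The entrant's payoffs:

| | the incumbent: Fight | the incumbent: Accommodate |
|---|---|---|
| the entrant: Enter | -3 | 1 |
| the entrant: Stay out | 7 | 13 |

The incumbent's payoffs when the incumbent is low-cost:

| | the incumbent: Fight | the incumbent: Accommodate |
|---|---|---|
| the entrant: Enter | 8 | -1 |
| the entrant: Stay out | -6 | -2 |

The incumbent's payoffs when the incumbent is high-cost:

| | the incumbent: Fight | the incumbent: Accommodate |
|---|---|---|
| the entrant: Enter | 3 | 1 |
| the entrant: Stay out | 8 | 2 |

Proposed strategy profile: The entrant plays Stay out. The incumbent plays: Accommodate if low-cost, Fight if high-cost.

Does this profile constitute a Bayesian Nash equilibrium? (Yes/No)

Yes

The entrant plays Stay out: E[Stay out] = 0.4·(13) + 0.6·(7) = 9.4; E[Enter] = -1.4. Best-responding. ✓
The incumbent (cost type low-cost), facing Stay out: Fight gives -6, Accommodate gives -2. Proposed Accommodate is best. ✓
The incumbent (cost type high-cost), facing Stay out: Fight gives 8, Accommodate gives 2. Proposed Fight is best. ✓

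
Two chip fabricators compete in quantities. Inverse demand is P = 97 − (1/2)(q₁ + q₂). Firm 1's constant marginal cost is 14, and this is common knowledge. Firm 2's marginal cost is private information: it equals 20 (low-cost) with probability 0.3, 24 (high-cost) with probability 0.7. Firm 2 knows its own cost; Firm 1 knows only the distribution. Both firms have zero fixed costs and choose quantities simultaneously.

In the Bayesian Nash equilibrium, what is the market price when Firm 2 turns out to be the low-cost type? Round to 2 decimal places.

43.20

Firm 2 with cost c maximizes (97 − (1/2)(q₁+q₂) − c)·q₂, giving q₂(c) = (97 − c − (1/2)q₁).
E[c₂] = 0.3·20 + 0.7·24 = 22.8
Firm 1's FOC against E[q₂] yields q₁ = (97 − 2·14 + E[c₂])/(3/2) = (97 − 28 + 22.8)/(3/2) = 61.2.
q₂(low-cost) = 46.4, so P = 97 − (1/2)·(61.2 + 46.4) = 43.2.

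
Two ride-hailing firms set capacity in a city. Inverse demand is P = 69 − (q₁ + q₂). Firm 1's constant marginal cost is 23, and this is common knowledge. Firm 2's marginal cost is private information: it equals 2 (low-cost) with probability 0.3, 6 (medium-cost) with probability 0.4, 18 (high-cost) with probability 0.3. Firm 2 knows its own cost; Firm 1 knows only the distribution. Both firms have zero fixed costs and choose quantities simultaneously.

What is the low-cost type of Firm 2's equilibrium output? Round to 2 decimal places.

28.27

Type-c best response for Firm 2: q₂(c) = (69 − c)/2 − q₁/2.
Firm 1 maximizes expected profit; its first-order condition is 69 − 2q₁ − E[q₂] − 23 = 0.
Substituting E[q₂] and solving: E[c₂] = 8.4, so q₁ = (69 − 2·23 + 8.4)/3 = 10.4667.
q₂(low-cost) = (69 − 2 − 10.4667)/2 = 28.2667.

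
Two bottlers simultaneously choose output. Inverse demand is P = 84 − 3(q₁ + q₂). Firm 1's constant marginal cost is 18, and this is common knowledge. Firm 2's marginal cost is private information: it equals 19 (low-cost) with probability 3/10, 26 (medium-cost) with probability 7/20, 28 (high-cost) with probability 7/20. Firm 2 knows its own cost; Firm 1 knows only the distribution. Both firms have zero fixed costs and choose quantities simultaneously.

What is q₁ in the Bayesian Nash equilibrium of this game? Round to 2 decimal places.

8.07

Type-c best response for Firm 2: q₂(c) = (84 − c)/6 − q₁/2.
Firm 1 maximizes expected profit; its first-order condition is 84 − 6q₁ − 3E[q₂] − 18 = 0.
Substituting E[q₂] and solving: E[c₂] = 24.6, so q₁ = (84 − 2·18 + 24.6)/9 = 8.06667.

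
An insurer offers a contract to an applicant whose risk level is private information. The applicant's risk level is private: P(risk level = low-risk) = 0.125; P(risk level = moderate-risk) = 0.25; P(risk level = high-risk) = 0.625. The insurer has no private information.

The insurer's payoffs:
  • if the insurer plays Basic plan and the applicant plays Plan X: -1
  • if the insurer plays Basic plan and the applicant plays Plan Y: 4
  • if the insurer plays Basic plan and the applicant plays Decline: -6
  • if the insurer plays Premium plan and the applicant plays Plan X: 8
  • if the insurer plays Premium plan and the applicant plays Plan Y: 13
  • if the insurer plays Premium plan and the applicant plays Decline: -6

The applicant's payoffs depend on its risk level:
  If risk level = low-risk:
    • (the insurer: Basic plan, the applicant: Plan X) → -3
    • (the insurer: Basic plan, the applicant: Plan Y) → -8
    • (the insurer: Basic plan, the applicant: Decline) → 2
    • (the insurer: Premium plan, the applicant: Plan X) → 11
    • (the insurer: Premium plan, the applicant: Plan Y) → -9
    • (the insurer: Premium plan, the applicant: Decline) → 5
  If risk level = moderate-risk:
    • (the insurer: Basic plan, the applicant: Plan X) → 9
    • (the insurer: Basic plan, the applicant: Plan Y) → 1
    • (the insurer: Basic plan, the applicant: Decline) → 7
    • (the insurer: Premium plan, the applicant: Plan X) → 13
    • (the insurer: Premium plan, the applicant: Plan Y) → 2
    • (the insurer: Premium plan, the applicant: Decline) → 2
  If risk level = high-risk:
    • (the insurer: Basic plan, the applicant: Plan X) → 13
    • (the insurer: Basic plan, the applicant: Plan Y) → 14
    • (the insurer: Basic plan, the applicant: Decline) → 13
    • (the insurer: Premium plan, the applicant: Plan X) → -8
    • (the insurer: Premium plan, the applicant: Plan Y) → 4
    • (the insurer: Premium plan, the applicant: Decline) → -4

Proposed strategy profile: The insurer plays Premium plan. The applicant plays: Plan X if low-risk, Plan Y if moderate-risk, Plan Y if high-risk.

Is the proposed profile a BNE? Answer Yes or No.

The insurer plays Premium plan: E[Premium plan] = 0.125·(8) + 0.25·(13) + 0.625·(13) = 12.375; E[Basic plan] = 3.375. Best-responding. ✓
The applicant (risk level low-risk), facing Premium plan: Plan X gives 11, Plan Y gives -9, Decline gives 5. Proposed Plan X is best. ✓
The applicant (risk level moderate-risk), facing Premium plan: Plan X gives 13, Plan Y gives 2, Decline gives 2. Proposed Plan Y is not best — profitable deviation exists. ✗
The applicant (risk level high-risk), facing Premium plan: Plan X gives -8, Plan Y gives 4, Decline gives -4. Proposed Plan Y is best. ✓

No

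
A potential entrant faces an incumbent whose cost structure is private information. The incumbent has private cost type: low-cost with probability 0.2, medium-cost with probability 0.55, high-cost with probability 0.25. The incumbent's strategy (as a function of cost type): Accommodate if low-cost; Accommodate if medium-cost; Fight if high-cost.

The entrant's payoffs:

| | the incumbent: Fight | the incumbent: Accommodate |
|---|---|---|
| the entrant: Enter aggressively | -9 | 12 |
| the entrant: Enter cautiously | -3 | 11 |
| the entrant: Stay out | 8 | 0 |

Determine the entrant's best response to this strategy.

E[Enter aggressively] = 0.2·(12) + 0.55·(12) + 0.25·(-9) = 6.75
E[Enter cautiously] = 0.2·(11) + 0.55·(11) + 0.25·(-3) = 7.5
E[Stay out] = 0.2·(0) + 0.55·(0) + 0.25·(8) = 2
Best response: Enter cautiously (7.5 is the largest).

Enter cautiously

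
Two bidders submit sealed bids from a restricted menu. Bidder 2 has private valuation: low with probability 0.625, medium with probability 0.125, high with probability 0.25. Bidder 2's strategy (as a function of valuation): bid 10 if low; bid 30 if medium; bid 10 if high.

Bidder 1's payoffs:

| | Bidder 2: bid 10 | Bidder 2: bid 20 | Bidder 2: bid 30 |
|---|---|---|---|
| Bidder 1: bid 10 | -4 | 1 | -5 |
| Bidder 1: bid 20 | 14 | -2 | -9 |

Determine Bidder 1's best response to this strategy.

bid 20

E[bid 10] = 0.625·(-4) + 0.125·(-5) + 0.25·(-4) = -4.125
E[bid 20] = 0.625·(14) + 0.125·(-9) + 0.25·(14) = 11.125
Best response: bid 20 (11.125 is the largest).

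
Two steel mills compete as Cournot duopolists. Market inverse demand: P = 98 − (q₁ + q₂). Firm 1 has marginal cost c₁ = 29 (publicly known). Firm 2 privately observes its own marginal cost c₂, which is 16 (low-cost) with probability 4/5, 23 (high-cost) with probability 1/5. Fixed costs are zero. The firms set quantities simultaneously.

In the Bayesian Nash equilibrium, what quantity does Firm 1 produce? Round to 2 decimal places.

Firm 2 with cost c maximizes (98 − (q₁+q₂) − c)·q₂, giving q₂(c) = (98 − c − q₁)/2.
E[c₂] = 4/5·16 + 1/5·23 = 17.4
Firm 1's FOC against E[q₂] yields q₁ = (98 − 2·29 + E[c₂])/3 = (98 − 58 + 17.4)/3 = 19.1333.

19.13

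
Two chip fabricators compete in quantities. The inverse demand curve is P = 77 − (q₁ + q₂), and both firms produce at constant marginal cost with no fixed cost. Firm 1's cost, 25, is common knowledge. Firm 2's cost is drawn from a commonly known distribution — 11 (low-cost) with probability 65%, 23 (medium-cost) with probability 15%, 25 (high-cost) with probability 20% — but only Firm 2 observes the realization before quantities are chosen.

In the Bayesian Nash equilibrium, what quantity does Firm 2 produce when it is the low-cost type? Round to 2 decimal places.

Firm 2 with cost c maximizes (77 − (q₁+q₂) − c)·q₂, giving q₂(c) = (77 − c − q₁)/2.
E[c₂] = 0.65·11 + 0.15·23 + 0.2·25 = 15.6
Firm 1's FOC against E[q₂] yields q₁ = (77 − 2·25 + E[c₂])/3 = (77 − 50 + 15.6)/3 = 14.2.
q₂(low-cost) = (77 − 11 − 14.2)/2 = 25.9.

25.90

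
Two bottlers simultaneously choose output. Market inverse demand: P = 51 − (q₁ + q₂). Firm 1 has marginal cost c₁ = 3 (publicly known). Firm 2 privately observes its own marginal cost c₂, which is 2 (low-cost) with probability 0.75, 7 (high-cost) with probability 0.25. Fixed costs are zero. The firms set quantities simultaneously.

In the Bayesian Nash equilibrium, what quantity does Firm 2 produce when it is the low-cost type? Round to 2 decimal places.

Type-c best response for Firm 2: q₂(c) = (51 − c)/2 − q₁/2.
Firm 1 maximizes expected profit; its first-order condition is 51 − 2q₁ − E[q₂] − 3 = 0.
Substituting E[q₂] and solving: E[c₂] = 3.25, so q₁ = (51 − 2·3 + 3.25)/3 = 16.0833.
q₂(low-cost) = (51 − 2 − 16.0833)/2 = 16.4583.

16.46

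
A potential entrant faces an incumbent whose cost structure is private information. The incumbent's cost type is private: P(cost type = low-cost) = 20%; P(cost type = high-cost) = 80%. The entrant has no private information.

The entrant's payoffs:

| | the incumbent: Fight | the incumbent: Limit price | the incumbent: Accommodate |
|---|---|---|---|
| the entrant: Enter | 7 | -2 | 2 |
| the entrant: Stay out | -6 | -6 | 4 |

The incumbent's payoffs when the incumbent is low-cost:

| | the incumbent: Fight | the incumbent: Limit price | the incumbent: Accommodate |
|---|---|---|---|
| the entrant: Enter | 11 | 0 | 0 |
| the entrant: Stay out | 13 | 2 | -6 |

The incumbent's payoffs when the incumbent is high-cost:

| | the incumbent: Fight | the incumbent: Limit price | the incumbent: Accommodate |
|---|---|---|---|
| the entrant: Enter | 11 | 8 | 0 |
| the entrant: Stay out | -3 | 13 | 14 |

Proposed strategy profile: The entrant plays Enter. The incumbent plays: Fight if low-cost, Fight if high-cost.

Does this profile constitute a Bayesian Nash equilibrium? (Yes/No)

The entrant plays Enter: E[Enter] = 0.2·(7) + 0.8·(7) = 7; E[Stay out] = -6. Best-responding. ✓
The incumbent (cost type low-cost), facing Enter: Fight gives 11, Limit price gives 0, Accommodate gives 0. Proposed Fight is best. ✓
The incumbent (cost type high-cost), facing Enter: Fight gives 11, Limit price gives 8, Accommodate gives 0. Proposed Fight is best. ✓

Yes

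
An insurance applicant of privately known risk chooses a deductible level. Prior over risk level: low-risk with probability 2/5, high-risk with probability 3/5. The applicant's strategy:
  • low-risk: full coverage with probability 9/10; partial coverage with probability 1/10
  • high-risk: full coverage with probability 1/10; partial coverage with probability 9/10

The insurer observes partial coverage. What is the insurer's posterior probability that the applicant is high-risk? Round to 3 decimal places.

Apply Bayes' rule using the sender's strategy as the likelihood.
P(partial coverage) = (2/5)·(1/10) + (3/5)·(9/10) = 29/50
P(high-risk | partial coverage) = ((3/5)·(9/10)) / (29/50) = (27/50) / (29/50) = 27/29

0.931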